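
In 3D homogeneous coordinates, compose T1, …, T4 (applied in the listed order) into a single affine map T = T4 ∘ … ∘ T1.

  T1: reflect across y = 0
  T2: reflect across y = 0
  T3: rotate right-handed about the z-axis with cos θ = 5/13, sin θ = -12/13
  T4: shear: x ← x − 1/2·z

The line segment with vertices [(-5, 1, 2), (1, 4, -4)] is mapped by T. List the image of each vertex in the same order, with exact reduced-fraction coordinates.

image vertices: (-2, 5, 2), (79/13, 8/13, -4)

T1 reflect across y = 0: (-5, 1, 2) → (-5, -1, 2); (1, 4, -4) → (1, -4, -4)
T2 reflect across y = 0: (-5, -1, 2) → (-5, 1, 2); (1, -4, -4) → (1, 4, -4)
T3 rotate right-handed about the z-axis with cos θ = 5/13, sin θ = -12/13: (-5, 1, 2) → (-1, 5, 2); (1, 4, -4) → (53/13, 8/13, -4)
T4 shear: x ← x − 1/2·z: (-1, 5, 2) → (-2, 5, 2); (53/13, 8/13, -4) → (79/13, 8/13, -4)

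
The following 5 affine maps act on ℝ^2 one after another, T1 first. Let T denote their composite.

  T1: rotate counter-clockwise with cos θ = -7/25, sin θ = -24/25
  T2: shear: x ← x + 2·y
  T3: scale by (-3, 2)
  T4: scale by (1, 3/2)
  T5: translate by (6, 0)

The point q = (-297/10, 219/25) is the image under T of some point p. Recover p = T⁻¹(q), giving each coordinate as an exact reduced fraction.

p = (-9/2, 5)

T1 = [-7/25 24/25 0; -24/25 -7/25 0; 0 0 1]
T2·T1 = [-11/5 2/5 0; -24/25 -7/25 0; 0 0 1]
T3·…·T1 = [33/5 -6/5 0; -48/25 -14/25 0; 0 0 1]
T4·…·T1 = [33/5 -6/5 0; -72/25 -21/25 0; 0 0 1]
T5·…·T1 = [33/5 -6/5 6; -72/25 -21/25 0; 0 0 1]
det M = -9; M⁻¹ = [7/75 -2/15 -14/25; -8/25 -11/15 48/25; 0 0 1]
M⁻¹ · (-297/10, 219/25)ᵀ = (-9/2, 5)ᵀ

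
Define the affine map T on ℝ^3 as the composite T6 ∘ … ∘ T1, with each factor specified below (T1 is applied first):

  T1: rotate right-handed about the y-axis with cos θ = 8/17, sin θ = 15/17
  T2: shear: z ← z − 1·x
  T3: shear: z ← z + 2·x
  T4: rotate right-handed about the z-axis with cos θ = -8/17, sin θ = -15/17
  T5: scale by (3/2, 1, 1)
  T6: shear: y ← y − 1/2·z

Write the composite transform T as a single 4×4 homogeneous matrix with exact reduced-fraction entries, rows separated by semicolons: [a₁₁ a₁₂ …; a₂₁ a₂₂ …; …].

T1 = [8/17 0 15/17 0; 0 1 0 0; -15/17 0 8/17 0; 0 0 0 1]
T2·T1 = [8/17 0 15/17 0; 0 1 0 0; -23/17 0 -7/17 0; 0 0 0 1]
T3·…·T1 = [8/17 0 15/17 0; 0 1 0 0; -7/17 0 23/17 0; 0 0 0 1]
T4·…·T1 = [-64/289 15/17 -120/289 0; -120/289 -8/17 -225/289 0; -7/17 0 23/17 0; 0 0 0 1]
T5·…·T1 = [-96/289 45/34 -180/289 0; -120/289 -8/17 -225/289 0; -7/17 0 23/17 0; 0 0 0 1]
T6·…·T1 = [-96/289 45/34 -180/289 0; -121/578 -8/17 -841/578 0; -7/17 0 23/17 0; 0 0 0 1]

T = [-96/289 45/34 -180/289 0; -121/578 -8/17 -841/578 0; -7/17 0 23/17 0; 0 0 0 1]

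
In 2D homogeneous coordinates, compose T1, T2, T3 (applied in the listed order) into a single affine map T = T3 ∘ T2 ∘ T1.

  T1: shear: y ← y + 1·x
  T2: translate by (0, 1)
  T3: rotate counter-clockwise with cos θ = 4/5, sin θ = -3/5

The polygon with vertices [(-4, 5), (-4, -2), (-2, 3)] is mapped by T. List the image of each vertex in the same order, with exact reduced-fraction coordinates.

image vertices: (-2, 4), (-31/5, -8/5), (-2/5, 14/5)

T1 shear: y ← y + 1·x: (-4, 5) → (-4, 1); (-4, -2) → (-4, -6); (-2, 3) → (-2, 1)
T2 translate by (0, 1): (-4, 1) → (-4, 2); (-4, -6) → (-4, -5); (-2, 1) → (-2, 2)
T3 rotate counter-clockwise with cos θ = 4/5, sin θ = -3/5: (-4, 2) → (-2, 4); (-4, -5) → (-31/5, -8/5); (-2, 2) → (-2/5, 14/5)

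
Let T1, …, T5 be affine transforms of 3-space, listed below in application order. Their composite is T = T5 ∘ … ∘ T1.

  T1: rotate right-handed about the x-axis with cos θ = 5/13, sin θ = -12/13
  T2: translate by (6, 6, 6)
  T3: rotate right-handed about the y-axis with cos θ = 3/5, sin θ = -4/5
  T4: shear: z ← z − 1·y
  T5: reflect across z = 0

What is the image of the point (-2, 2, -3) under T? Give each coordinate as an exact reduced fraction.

T(p) = (0, 4, -1)

T1 rotate right-handed about the x-axis with cos θ = 5/13, sin θ = -12/13: (-2, 2, -3) → (-2, -2, -3)
T2 translate by (6, 6, 6): (-2, -2, -3) → (4, 4, 3)
T3 rotate right-handed about the y-axis with cos θ = 3/5, sin θ = -4/5: (4, 4, 3) → (0, 4, 5)
T4 shear: z ← z − 1·y: (0, 4, 5) → (0, 4, 1)
T5 reflect across z = 0: (0, 4, 1) → (0, 4, -1)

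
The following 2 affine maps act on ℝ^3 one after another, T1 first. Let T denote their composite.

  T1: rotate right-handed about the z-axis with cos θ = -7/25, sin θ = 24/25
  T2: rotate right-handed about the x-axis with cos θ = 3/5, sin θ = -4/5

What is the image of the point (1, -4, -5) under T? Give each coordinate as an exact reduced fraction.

T(p) = (89/25, -344/125, -583/125)

T1 rotate right-handed about the z-axis with cos θ = -7/25, sin θ = 24/25: (1, -4, -5) → (89/25, 52/25, -5)
T2 rotate right-handed about the x-axis with cos θ = 3/5, sin θ = -4/5: (89/25, 52/25, -5) → (89/25, -344/125, -583/125)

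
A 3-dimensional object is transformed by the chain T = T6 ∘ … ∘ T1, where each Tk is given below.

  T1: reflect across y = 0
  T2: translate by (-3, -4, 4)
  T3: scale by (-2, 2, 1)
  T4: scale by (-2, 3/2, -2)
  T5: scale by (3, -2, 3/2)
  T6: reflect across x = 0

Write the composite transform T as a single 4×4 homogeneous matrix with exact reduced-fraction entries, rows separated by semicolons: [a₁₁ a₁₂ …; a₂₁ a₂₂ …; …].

T = [-12 0 0 36; 0 6 0 24; 0 0 -3 -12; 0 0 0 1]

T1 = [1 0 0 0; 0 -1 0 0; 0 0 1 0; 0 0 0 1]
T2·T1 = [1 0 0 -3; 0 -1 0 -4; 0 0 1 4; 0 0 0 1]
T3·…·T1 = [-2 0 0 6; 0 -2 0 -8; 0 0 1 4; 0 0 0 1]
T4·…·T1 = [4 0 0 -12; 0 -3 0 -12; 0 0 -2 -8; 0 0 0 1]
T5·…·T1 = [12 0 0 -36; 0 6 0 24; 0 0 -3 -12; 0 0 0 1]
T6·…·T1 = [-12 0 0 36; 0 6 0 24; 0 0 -3 -12; 0 0 0 1]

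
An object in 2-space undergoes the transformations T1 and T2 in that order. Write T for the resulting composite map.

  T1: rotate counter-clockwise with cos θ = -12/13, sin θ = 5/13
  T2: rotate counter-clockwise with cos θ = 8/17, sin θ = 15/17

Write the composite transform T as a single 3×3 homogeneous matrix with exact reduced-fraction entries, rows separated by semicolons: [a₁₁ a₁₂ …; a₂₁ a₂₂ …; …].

T = [-171/221 140/221 0; -140/221 -171/221 0; 0 0 1]

T1 = [-12/13 -5/13 0; 5/13 -12/13 0; 0 0 1]
T2·T1 = [-171/221 140/221 0; -140/221 -171/221 0; 0 0 1]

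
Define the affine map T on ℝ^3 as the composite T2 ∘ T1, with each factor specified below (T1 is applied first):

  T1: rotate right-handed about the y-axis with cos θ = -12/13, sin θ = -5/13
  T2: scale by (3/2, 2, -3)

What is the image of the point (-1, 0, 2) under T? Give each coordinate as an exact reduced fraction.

T(p) = (3/13, 0, 87/13)

T1 rotate right-handed about the y-axis with cos θ = -12/13, sin θ = -5/13: (-1, 0, 2) → (2/13, 0, -29/13)
T2 scale by (3/2, 2, -3): (2/13, 0, -29/13) → (3/13, 0, 87/13)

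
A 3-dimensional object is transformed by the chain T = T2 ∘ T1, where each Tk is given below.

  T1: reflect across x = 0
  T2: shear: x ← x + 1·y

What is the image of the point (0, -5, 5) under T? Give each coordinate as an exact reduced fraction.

T(p) = (-5, -5, 5)

T1 reflect across x = 0: (0, -5, 5) → (0, -5, 5)
T2 shear: x ← x + 1·y: (0, -5, 5) → (-5, -5, 5)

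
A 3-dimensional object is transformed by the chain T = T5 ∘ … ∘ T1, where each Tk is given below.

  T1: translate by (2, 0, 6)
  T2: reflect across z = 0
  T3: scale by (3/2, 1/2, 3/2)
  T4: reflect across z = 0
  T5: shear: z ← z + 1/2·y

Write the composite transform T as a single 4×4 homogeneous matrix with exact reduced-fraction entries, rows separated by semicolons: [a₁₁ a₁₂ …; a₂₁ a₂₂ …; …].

T1 = [1 0 0 2; 0 1 0 0; 0 0 1 6; 0 0 0 1]
T2·T1 = [1 0 0 2; 0 1 0 0; 0 0 -1 -6; 0 0 0 1]
T3·…·T1 = [3/2 0 0 3; 0 1/2 0 0; 0 0 -3/2 -9; 0 0 0 1]
T4·…·T1 = [3/2 0 0 3; 0 1/2 0 0; 0 0 3/2 9; 0 0 0 1]
T5·…·T1 = [3/2 0 0 3; 0 1/2 0 0; 0 1/4 3/2 9; 0 0 0 1]

T = [3/2 0 0 3; 0 1/2 0 0; 0 1/4 3/2 9; 0 0 0 1]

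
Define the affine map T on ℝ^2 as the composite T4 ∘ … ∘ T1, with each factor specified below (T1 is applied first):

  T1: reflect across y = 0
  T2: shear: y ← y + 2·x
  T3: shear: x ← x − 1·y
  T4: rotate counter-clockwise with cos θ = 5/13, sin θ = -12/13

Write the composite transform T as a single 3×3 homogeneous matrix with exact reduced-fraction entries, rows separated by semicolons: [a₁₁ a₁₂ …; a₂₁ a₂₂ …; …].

T = [19/13 -7/13 0; 22/13 -17/13 0; 0 0 1]

T1 = [1 0 0; 0 -1 0; 0 0 1]
T2·T1 = [1 0 0; 2 -1 0; 0 0 1]
T3·…·T1 = [-1 1 0; 2 -1 0; 0 0 1]
T4·…·T1 = [19/13 -7/13 0; 22/13 -17/13 0; 0 0 1]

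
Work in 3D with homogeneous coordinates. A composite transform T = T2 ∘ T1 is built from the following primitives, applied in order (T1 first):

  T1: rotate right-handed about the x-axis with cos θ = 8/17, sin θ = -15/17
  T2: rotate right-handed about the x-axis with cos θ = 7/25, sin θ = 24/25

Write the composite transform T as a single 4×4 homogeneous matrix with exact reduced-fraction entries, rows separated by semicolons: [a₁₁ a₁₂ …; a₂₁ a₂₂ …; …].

T1 = [1 0 0 0; 0 8/17 15/17 0; 0 -15/17 8/17 0; 0 0 0 1]
T2·T1 = [1 0 0 0; 0 416/425 -87/425 0; 0 87/425 416/425 0; 0 0 0 1]

T = [1 0 0 0; 0 416/425 -87/425 0; 0 87/425 416/425 0; 0 0 0 1]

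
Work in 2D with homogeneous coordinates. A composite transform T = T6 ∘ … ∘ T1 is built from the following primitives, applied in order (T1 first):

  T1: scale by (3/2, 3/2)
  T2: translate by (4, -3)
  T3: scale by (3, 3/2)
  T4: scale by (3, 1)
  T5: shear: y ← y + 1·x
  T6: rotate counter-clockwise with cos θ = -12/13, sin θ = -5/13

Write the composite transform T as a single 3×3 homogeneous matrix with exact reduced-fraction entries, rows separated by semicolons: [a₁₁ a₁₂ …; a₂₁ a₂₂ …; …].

T = [-189/26 45/52 -549/26; -459/26 -27/13 -558/13; 0 0 1]

T1 = [3/2 0 0; 0 3/2 0; 0 0 1]
T2·T1 = [3/2 0 4; 0 3/2 -3; 0 0 1]
T3·…·T1 = [9/2 0 12; 0 9/4 -9/2; 0 0 1]
T4·…·T1 = [27/2 0 36; 0 9/4 -9/2; 0 0 1]
T5·…·T1 = [27/2 0 36; 27/2 9/4 63/2; 0 0 1]
T6·…·T1 = [-189/26 45/52 -549/26; -459/26 -27/13 -558/13; 0 0 1]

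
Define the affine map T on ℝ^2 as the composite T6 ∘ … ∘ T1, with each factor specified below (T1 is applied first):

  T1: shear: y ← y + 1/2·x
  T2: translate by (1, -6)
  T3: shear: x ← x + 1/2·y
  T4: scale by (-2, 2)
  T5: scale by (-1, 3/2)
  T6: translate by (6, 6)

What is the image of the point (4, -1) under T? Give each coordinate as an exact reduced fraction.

T1 shear: y ← y + 1/2·x: (4, -1) → (4, 1)
T2 translate by (1, -6): (4, 1) → (5, -5)
T3 shear: x ← x + 1/2·y: (5, -5) → (5/2, -5)
T4 scale by (-2, 2): (5/2, -5) → (-5, -10)
T5 scale by (-1, 3/2): (-5, -10) → (5, -15)
T6 translate by (6, 6): (5, -15) → (11, -9)

T(p) = (11, -9)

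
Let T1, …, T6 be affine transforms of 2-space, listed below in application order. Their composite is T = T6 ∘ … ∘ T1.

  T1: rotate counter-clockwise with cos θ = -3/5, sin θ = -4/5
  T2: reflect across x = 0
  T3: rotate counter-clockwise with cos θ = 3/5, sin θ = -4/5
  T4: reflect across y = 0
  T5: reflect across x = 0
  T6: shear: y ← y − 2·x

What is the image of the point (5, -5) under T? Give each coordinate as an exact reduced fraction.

T(p) = (-17/5, 13)

T1 rotate counter-clockwise with cos θ = -3/5, sin θ = -4/5: (5, -5) → (-7, -1)
T2 reflect across x = 0: (-7, -1) → (7, -1)
T3 rotate counter-clockwise with cos θ = 3/5, sin θ = -4/5: (7, -1) → (17/5, -31/5)
T4 reflect across y = 0: (17/5, -31/5) → (17/5, 31/5)
T5 reflect across x = 0: (17/5, 31/5) → (-17/5, 31/5)
T6 shear: y ← y − 2·x: (-17/5, 31/5) → (-17/5, 13)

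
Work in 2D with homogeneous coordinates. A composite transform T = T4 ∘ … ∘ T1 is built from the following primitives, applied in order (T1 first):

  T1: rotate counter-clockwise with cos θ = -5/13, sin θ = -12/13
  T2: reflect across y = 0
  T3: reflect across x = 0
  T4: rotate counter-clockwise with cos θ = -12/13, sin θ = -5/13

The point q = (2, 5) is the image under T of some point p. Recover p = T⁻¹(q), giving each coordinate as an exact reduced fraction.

T1 = [-5/13 12/13 0; -12/13 -5/13 0; 0 0 1]
T2·T1 = [-5/13 12/13 0; 12/13 5/13 0; 0 0 1]
T3·…·T1 = [5/13 -12/13 0; 12/13 5/13 0; 0 0 1]
T4·…·T1 = [0 1 0; -1 0 0; 0 0 1]
det M = 1; M⁻¹ = [0 -1 0; 1 0 0; 0 0 1]
M⁻¹ · (2, 5)ᵀ = (-5, 2)ᵀ

p = (-5, 2)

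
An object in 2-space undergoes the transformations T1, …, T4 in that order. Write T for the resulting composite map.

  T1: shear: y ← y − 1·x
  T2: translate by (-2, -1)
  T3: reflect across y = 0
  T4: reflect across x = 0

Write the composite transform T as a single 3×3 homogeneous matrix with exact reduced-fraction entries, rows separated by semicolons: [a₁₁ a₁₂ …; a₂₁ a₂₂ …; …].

T1 = [1 0 0; -1 1 0; 0 0 1]
T2·T1 = [1 0 -2; -1 1 -1; 0 0 1]
T3·…·T1 = [1 0 -2; 1 -1 1; 0 0 1]
T4·…·T1 = [-1 0 2; 1 -1 1; 0 0 1]

T = [-1 0 2; 1 -1 1; 0 0 1]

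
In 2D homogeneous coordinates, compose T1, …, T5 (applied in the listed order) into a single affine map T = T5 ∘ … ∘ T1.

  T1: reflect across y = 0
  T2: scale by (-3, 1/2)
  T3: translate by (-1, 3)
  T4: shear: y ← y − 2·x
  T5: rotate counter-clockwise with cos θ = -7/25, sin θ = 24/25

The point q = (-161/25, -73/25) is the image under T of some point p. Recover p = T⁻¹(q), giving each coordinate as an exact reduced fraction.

T1 = [1 0 0; 0 -1 0; 0 0 1]
T2·T1 = [-3 0 0; 0 -1/2 0; 0 0 1]
T3·…·T1 = [-3 0 -1; 0 -1/2 3; 0 0 1]
T4·…·T1 = [-3 0 -1; 6 -1/2 5; 0 0 1]
T5·…·T1 = [-123/25 12/25 -113/25; -114/25 7/50 -59/25; 0 0 1]
det M = 3/2; M⁻¹ = [7/75 -8/25 -1/3; 76/25 -82/25 6; 0 0 1]
M⁻¹ · (-161/25, -73/25)ᵀ = (0, -4)ᵀ

p = (0, -4)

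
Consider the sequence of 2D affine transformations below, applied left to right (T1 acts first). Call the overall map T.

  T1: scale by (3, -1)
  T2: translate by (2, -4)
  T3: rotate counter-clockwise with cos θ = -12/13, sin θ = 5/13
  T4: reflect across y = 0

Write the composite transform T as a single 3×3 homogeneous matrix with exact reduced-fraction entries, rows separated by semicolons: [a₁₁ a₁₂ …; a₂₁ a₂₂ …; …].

T = [-36/13 5/13 -4/13; -15/13 -12/13 -58/13; 0 0 1]

T1 = [3 0 0; 0 -1 0; 0 0 1]
T2·T1 = [3 0 2; 0 -1 -4; 0 0 1]
T3·…·T1 = [-36/13 5/13 -4/13; 15/13 12/13 58/13; 0 0 1]
T4·…·T1 = [-36/13 5/13 -4/13; -15/13 -12/13 -58/13; 0 0 1]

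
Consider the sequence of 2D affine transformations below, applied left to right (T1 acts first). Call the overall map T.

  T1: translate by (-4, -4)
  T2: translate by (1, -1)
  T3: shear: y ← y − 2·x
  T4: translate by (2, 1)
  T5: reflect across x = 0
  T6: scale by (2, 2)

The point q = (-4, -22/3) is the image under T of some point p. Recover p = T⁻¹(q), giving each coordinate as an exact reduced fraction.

p = (3, 1/3)

T1 = [1 0 -4; 0 1 -4; 0 0 1]
T2·T1 = [1 0 -3; 0 1 -5; 0 0 1]
T3·…·T1 = [1 0 -3; -2 1 1; 0 0 1]
T4·…·T1 = [1 0 -1; -2 1 2; 0 0 1]
T5·…·T1 = [-1 0 1; -2 1 2; 0 0 1]
T6·…·T1 = [-2 0 2; -4 2 4; 0 0 1]
det M = -4; M⁻¹ = [-1/2 0 1; -1 1/2 0; 0 0 1]
M⁻¹ · (-4, -22/3)ᵀ = (3, 1/3)ᵀ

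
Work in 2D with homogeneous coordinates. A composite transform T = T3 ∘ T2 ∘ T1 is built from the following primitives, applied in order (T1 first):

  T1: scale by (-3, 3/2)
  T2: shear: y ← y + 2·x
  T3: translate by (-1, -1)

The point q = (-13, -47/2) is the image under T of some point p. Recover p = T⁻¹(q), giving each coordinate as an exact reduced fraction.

T1 = [-3 0 0; 0 3/2 0; 0 0 1]
T2·T1 = [-3 0 0; -6 3/2 0; 0 0 1]
T3·…·T1 = [-3 0 -1; -6 3/2 -1; 0 0 1]
det M = -9/2; M⁻¹ = [-1/3 0 -1/3; -4/3 2/3 -2/3; 0 0 1]
M⁻¹ · (-13, -47/2)ᵀ = (4, 1)ᵀ

p = (4, 1)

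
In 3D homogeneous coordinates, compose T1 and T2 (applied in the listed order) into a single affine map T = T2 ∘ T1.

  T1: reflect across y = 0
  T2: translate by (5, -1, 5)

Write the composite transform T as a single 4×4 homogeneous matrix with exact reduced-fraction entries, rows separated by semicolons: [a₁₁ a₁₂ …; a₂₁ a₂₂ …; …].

T = [1 0 0 5; 0 -1 0 -1; 0 0 1 5; 0 0 0 1]

T1 = [1 0 0 0; 0 -1 0 0; 0 0 1 0; 0 0 0 1]
T2·T1 = [1 0 0 5; 0 -1 0 -1; 0 0 1 5; 0 0 0 1]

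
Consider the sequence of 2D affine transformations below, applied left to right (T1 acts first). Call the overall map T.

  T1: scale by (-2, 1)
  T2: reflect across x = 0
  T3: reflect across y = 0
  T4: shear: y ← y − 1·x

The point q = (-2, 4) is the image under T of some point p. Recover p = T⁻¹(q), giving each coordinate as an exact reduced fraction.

T1 = [-2 0 0; 0 1 0; 0 0 1]
T2·T1 = [2 0 0; 0 1 0; 0 0 1]
T3·…·T1 = [2 0 0; 0 -1 0; 0 0 1]
T4·…·T1 = [2 0 0; -2 -1 0; 0 0 1]
det M = -2; M⁻¹ = [1/2 0 0; -1 -1 0; 0 0 1]
M⁻¹ · (-2, 4)ᵀ = (-1, -2)ᵀ

p = (-1, -2)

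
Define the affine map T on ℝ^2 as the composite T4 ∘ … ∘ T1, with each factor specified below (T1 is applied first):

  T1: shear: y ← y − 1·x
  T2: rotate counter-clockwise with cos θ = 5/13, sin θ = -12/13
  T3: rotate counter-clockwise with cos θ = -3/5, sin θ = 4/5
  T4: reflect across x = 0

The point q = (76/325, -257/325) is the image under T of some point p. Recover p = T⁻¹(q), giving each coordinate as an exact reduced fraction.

T1 = [1 0 0; -1 1 0; 0 0 1]
T2·T1 = [-7/13 12/13 0; -17/13 5/13 0; 0 0 1]
T3·…·T1 = [89/65 -56/65 0; 23/65 33/65 0; 0 0 1]
T4·…·T1 = [-89/65 56/65 0; 23/65 33/65 0; 0 0 1]
det M = -1; M⁻¹ = [-33/65 56/65 0; 23/65 89/65 0; 0 0 1]
M⁻¹ · (76/325, -257/325)ᵀ = (-4/5, -1)ᵀ

p = (-4/5, -1)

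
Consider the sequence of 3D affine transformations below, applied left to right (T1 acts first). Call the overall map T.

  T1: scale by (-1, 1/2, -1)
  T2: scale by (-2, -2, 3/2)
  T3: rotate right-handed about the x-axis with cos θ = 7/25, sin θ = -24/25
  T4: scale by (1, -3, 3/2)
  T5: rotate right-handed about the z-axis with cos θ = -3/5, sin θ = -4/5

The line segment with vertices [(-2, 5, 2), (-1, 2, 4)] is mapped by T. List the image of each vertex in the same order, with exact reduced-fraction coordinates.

image vertices: (1584/125, -563/125, 297/50), (2046/125, -1222/125, 9/25)

T1 scale by (-1, 1/2, -1): (-2, 5, 2) → (2, 5/2, -2); (-1, 2, 4) → (1, 1, -4)
T2 scale by (-2, -2, 3/2): (2, 5/2, -2) → (-4, -5, -3); (1, 1, -4) → (-2, -2, -6)
T3 rotate right-handed about the x-axis with cos θ = 7/25, sin θ = -24/25: (-4, -5, -3) → (-4, -107/25, 99/25); (-2, -2, -6) → (-2, -158/25, 6/25)
T4 scale by (1, -3, 3/2): (-4, -107/25, 99/25) → (-4, 321/25, 297/50); (-2, -158/25, 6/25) → (-2, 474/25, 9/25)
T5 rotate right-handed about the z-axis with cos θ = -3/5, sin θ = -4/5: (-4, 321/25, 297/50) → (1584/125, -563/125, 297/50); (-2, 474/25, 9/25) → (2046/125, -1222/125, 9/25)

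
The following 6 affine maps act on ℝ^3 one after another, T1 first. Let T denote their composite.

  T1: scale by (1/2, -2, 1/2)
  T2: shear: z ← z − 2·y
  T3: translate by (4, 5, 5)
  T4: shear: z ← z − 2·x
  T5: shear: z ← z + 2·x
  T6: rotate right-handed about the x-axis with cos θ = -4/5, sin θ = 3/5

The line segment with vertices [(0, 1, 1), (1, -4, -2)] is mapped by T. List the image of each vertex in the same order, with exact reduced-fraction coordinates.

image vertices: (4, -81/10, -29/5), (9/2, -16/5, 87/5)

T1 scale by (1/2, -2, 1/2): (0, 1, 1) → (0, -2, 1/2); (1, -4, -2) → (1/2, 8, -1)
T2 shear: z ← z − 2·y: (0, -2, 1/2) → (0, -2, 9/2); (1/2, 8, -1) → (1/2, 8, -17)
T3 translate by (4, 5, 5): (0, -2, 9/2) → (4, 3, 19/2); (1/2, 8, -17) → (9/2, 13, -12)
T4 shear: z ← z − 2·x: (4, 3, 19/2) → (4, 3, 3/2); (9/2, 13, -12) → (9/2, 13, -21)
T5 shear: z ← z + 2·x: (4, 3, 3/2) → (4, 3, 19/2); (9/2, 13, -21) → (9/2, 13, -12)
T6 rotate right-handed about the x-axis with cos θ = -4/5, sin θ = 3/5: (4, 3, 19/2) → (4, -81/10, -29/5); (9/2, 13, -12) → (9/2, -16/5, 87/5)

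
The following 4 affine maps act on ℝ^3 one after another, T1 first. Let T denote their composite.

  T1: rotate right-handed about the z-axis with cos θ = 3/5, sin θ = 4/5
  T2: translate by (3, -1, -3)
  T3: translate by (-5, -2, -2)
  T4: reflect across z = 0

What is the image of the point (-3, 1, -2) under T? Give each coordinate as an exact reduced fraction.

T(p) = (-23/5, -24/5, 7)

T1 rotate right-handed about the z-axis with cos θ = 3/5, sin θ = 4/5: (-3, 1, -2) → (-13/5, -9/5, -2)
T2 translate by (3, -1, -3): (-13/5, -9/5, -2) → (2/5, -14/5, -5)
T3 translate by (-5, -2, -2): (2/5, -14/5, -5) → (-23/5, -24/5, -7)
T4 reflect across z = 0: (-23/5, -24/5, -7) → (-23/5, -24/5, 7)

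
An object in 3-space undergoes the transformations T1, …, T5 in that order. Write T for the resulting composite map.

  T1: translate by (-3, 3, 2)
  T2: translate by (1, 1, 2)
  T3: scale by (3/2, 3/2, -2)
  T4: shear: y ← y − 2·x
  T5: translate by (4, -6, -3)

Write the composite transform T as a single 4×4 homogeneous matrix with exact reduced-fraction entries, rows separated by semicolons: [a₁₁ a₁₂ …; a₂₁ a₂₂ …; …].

T1 = [1 0 0 -3; 0 1 0 3; 0 0 1 2; 0 0 0 1]
T2·T1 = [1 0 0 -2; 0 1 0 4; 0 0 1 4; 0 0 0 1]
T3·…·T1 = [3/2 0 0 -3; 0 3/2 0 6; 0 0 -2 -8; 0 0 0 1]
T4·…·T1 = [3/2 0 0 -3; -3 3/2 0 12; 0 0 -2 -8; 0 0 0 1]
T5·…·T1 = [3/2 0 0 1; -3 3/2 0 6; 0 0 -2 -11; 0 0 0 1]

T = [3/2 0 0 1; -3 3/2 0 6; 0 0 -2 -11; 0 0 0 1]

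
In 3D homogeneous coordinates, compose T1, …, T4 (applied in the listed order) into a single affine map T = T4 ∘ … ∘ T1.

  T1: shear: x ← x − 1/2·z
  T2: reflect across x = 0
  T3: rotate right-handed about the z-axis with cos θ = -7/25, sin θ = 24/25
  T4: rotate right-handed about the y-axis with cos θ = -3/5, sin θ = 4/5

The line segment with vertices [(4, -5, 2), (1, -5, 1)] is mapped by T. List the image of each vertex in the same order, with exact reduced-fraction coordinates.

image vertices: (-223/125, -37/25, -714/125), (-541/250, 23/25, -569/125)

T1 shear: x ← x − 1/2·z: (4, -5, 2) → (3, -5, 2); (1, -5, 1) → (1/2, -5, 1)
T2 reflect across x = 0: (3, -5, 2) → (-3, -5, 2); (1/2, -5, 1) → (-1/2, -5, 1)
T3 rotate right-handed about the z-axis with cos θ = -7/25, sin θ = 24/25: (-3, -5, 2) → (141/25, -37/25, 2); (-1/2, -5, 1) → (247/50, 23/25, 1)
T4 rotate right-handed about the y-axis with cos θ = -3/5, sin θ = 4/5: (141/25, -37/25, 2) → (-223/125, -37/25, -714/125); (247/50, 23/25, 1) → (-541/250, 23/25, -569/125)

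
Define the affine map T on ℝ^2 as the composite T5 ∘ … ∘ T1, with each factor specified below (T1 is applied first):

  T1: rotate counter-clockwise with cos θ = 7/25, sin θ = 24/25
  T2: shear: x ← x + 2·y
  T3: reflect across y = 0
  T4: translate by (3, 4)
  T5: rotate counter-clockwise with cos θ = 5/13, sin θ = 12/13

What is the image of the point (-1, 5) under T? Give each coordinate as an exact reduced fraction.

T(p) = (-1218/325, 17/65)

T1 rotate counter-clockwise with cos θ = 7/25, sin θ = 24/25: (-1, 5) → (-127/25, 11/25)
T2 shear: x ← x + 2·y: (-127/25, 11/25) → (-21/5, 11/25)
T3 reflect across y = 0: (-21/5, 11/25) → (-21/5, -11/25)
T4 translate by (3, 4): (-21/5, -11/25) → (-6/5, 89/25)
T5 rotate counter-clockwise with cos θ = 5/13, sin θ = 12/13: (-6/5, 89/25) → (-1218/325, 17/65)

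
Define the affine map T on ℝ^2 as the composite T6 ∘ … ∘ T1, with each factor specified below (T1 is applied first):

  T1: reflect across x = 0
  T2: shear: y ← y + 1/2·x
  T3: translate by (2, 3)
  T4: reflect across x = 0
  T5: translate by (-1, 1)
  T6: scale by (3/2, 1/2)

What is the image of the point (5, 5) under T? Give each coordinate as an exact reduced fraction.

T1 reflect across x = 0: (5, 5) → (-5, 5)
T2 shear: y ← y + 1/2·x: (-5, 5) → (-5, 5/2)
T3 translate by (2, 3): (-5, 5/2) → (-3, 11/2)
T4 reflect across x = 0: (-3, 11/2) → (3, 11/2)
T5 translate by (-1, 1): (3, 11/2) → (2, 13/2)
T6 scale by (3/2, 1/2): (2, 13/2) → (3, 13/4)

T(p) = (3, 13/4)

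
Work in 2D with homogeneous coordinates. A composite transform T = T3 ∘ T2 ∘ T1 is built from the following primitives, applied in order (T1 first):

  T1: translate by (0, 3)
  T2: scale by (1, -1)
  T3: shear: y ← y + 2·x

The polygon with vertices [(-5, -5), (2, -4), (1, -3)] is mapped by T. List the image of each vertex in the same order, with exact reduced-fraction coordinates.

T1 translate by (0, 3): (-5, -5) → (-5, -2); (2, -4) → (2, -1); (1, -3) → (1, 0)
T2 scale by (1, -1): (-5, -2) → (-5, 2); (2, -1) → (2, 1); (1, 0) → (1, 0)
T3 shear: y ← y + 2·x: (-5, 2) → (-5, -8); (2, 1) → (2, 5); (1, 0) → (1, 2)

image vertices: (-5, -8), (2, 5), (1, 2)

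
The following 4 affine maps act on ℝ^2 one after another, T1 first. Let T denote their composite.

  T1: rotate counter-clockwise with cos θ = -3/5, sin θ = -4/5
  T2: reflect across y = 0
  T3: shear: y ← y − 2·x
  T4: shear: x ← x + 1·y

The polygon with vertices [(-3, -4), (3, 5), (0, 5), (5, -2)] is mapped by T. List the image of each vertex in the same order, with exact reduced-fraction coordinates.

T1 rotate counter-clockwise with cos θ = -3/5, sin θ = -4/5: (-3, -4) → (-7/5, 24/5); (3, 5) → (11/5, -27/5); (0, 5) → (4, -3); (5, -2) → (-23/5, -14/5)
T2 reflect across y = 0: (-7/5, 24/5) → (-7/5, -24/5); (11/5, -27/5) → (11/5, 27/5); (4, -3) → (4, 3); (-23/5, -14/5) → (-23/5, 14/5)
T3 shear: y ← y − 2·x: (-7/5, -24/5) → (-7/5, -2); (11/5, 27/5) → (11/5, 1); (4, 3) → (4, -5); (-23/5, 14/5) → (-23/5, 12)
T4 shear: x ← x + 1·y: (-7/5, -2) → (-17/5, -2); (11/5, 1) → (16/5, 1); (4, -5) → (-1, -5); (-23/5, 12) → (37/5, 12)

image vertices: (-17/5, -2), (16/5, 1), (-1, -5), (37/5, 12)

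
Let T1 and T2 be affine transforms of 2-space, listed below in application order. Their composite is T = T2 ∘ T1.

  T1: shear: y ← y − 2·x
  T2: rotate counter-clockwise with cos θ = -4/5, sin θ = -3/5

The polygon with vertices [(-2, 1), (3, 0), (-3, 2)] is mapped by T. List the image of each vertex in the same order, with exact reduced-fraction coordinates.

T1 shear: y ← y − 2·x: (-2, 1) → (-2, 5); (3, 0) → (3, -6); (-3, 2) → (-3, 8)
T2 rotate counter-clockwise with cos θ = -4/5, sin θ = -3/5: (-2, 5) → (23/5, -14/5); (3, -6) → (-6, 3); (-3, 8) → (36/5, -23/5)

image vertices: (23/5, -14/5), (-6, 3), (36/5, -23/5)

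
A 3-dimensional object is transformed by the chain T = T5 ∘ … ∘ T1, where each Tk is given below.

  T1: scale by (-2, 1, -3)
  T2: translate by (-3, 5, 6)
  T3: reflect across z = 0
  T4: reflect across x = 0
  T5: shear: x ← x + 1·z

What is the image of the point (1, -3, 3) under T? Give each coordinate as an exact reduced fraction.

T(p) = (8, 2, 3)

T1 scale by (-2, 1, -3): (1, -3, 3) → (-2, -3, -9)
T2 translate by (-3, 5, 6): (-2, -3, -9) → (-5, 2, -3)
T3 reflect across z = 0: (-5, 2, -3) → (-5, 2, 3)
T4 reflect across x = 0: (-5, 2, 3) → (5, 2, 3)
T5 shear: x ← x + 1·z: (5, 2, 3) → (8, 2, 3)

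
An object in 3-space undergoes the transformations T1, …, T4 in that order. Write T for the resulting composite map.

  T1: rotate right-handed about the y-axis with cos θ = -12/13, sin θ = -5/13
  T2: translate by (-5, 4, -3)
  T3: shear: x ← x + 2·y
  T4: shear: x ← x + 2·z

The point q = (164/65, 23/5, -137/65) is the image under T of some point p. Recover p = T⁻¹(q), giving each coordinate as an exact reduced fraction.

p = (-2, 3/5, -9/5)

T1 = [-12/13 0 -5/13 0; 0 1 0 0; 5/13 0 -12/13 0; 0 0 0 1]
T2·T1 = [-12/13 0 -5/13 -5; 0 1 0 4; 5/13 0 -12/13 -3; 0 0 0 1]
T3·…·T1 = [-12/13 2 -5/13 3; 0 1 0 4; 5/13 0 -12/13 -3; 0 0 0 1]
T4·…·T1 = [-2/13 2 -29/13 -3; 0 1 0 4; 5/13 0 -12/13 -3; 0 0 0 1]
det M = 1; M⁻¹ = [-12/13 24/13 29/13 -45/13; 0 1 0 -4; -5/13 10/13 -2/13 -61/13; 0 0 0 1]
M⁻¹ · (164/65, 23/5, -137/65)ᵀ = (-2, 3/5, -9/5)ᵀ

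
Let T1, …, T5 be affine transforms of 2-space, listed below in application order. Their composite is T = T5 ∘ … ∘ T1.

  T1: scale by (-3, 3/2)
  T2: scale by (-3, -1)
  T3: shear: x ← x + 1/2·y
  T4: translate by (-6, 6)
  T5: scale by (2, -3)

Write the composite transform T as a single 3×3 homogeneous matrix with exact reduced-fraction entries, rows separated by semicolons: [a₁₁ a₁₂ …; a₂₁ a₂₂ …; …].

T = [18 -3/2 -12; 0 9/2 -18; 0 0 1]

T1 = [-3 0 0; 0 3/2 0; 0 0 1]
T2·T1 = [9 0 0; 0 -3/2 0; 0 0 1]
T3·…·T1 = [9 -3/4 0; 0 -3/2 0; 0 0 1]
T4·…·T1 = [9 -3/4 -6; 0 -3/2 6; 0 0 1]
T5·…·T1 = [18 -3/2 -12; 0 9/2 -18; 0 0 1]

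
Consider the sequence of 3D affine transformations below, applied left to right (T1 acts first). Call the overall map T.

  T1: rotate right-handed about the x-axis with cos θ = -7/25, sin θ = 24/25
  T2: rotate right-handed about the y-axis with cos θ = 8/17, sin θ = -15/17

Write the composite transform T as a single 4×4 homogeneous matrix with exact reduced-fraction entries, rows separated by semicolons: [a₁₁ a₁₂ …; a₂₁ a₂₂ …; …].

T1 = [1 0 0 0; 0 -7/25 -24/25 0; 0 24/25 -7/25 0; 0 0 0 1]
T2·T1 = [8/17 -72/85 21/85 0; 0 -7/25 -24/25 0; 15/17 192/425 -56/425 0; 0 0 0 1]

T = [8/17 -72/85 21/85 0; 0 -7/25 -24/25 0; 15/17 192/425 -56/425 0; 0 0 0 1]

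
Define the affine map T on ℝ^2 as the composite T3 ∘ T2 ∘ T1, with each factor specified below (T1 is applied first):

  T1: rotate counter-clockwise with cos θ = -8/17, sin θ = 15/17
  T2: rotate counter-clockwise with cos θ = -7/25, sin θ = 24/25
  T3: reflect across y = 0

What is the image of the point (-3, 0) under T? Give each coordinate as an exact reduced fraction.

T(p) = (912/425, -891/425)

T1 rotate counter-clockwise with cos θ = -8/17, sin θ = 15/17: (-3, 0) → (24/17, -45/17)
T2 rotate counter-clockwise with cos θ = -7/25, sin θ = 24/25: (24/17, -45/17) → (912/425, 891/425)
T3 reflect across y = 0: (912/425, 891/425) → (912/425, -891/425)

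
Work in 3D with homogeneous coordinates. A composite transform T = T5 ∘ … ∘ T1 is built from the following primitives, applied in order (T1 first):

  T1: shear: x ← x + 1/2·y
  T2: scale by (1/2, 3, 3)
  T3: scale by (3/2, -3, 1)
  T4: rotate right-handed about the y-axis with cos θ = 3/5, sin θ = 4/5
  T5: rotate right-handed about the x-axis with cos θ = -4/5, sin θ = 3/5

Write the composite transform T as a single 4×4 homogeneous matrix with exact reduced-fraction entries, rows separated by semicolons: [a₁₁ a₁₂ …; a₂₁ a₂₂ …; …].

T1 = [1 1/2 0 0; 0 1 0 0; 0 0 1 0; 0 0 0 1]
T2·T1 = [1/2 1/4 0 0; 0 3 0 0; 0 0 3 0; 0 0 0 1]
T3·…·T1 = [3/4 3/8 0 0; 0 -9 0 0; 0 0 3 0; 0 0 0 1]
T4·…·T1 = [9/20 9/40 12/5 0; 0 -9 0 0; -3/5 -3/10 9/5 0; 0 0 0 1]
T5·…·T1 = [9/20 9/40 12/5 0; 9/25 369/50 -27/25 0; 12/25 -129/25 -36/25 0; 0 0 0 1]

T = [9/20 9/40 12/5 0; 9/25 369/50 -27/25 0; 12/25 -129/25 -36/25 0; 0 0 0 1]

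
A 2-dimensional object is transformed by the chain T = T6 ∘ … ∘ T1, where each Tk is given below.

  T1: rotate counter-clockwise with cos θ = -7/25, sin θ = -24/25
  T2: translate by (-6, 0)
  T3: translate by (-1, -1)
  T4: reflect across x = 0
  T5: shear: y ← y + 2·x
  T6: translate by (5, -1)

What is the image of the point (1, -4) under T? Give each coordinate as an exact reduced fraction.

T(p) = (403/25, 102/5)

T1 rotate counter-clockwise with cos θ = -7/25, sin θ = -24/25: (1, -4) → (-103/25, 4/25)
T2 translate by (-6, 0): (-103/25, 4/25) → (-253/25, 4/25)
T3 translate by (-1, -1): (-253/25, 4/25) → (-278/25, -21/25)
T4 reflect across x = 0: (-278/25, -21/25) → (278/25, -21/25)
T5 shear: y ← y + 2·x: (278/25, -21/25) → (278/25, 107/5)
T6 translate by (5, -1): (278/25, 107/5) → (403/25, 102/5)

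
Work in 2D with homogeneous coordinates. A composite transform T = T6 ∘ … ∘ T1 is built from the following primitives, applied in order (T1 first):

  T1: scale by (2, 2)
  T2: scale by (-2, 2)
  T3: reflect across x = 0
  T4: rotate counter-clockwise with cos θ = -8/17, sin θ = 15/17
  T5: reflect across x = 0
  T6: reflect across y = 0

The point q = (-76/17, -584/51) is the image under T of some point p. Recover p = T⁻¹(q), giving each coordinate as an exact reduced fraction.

p = (2, -7/3)

T1 = [2 0 0; 0 2 0; 0 0 1]
T2·T1 = [-4 0 0; 0 4 0; 0 0 1]
T3·…·T1 = [4 0 0; 0 4 0; 0 0 1]
T4·…·T1 = [-32/17 -60/17 0; 60/17 -32/17 0; 0 0 1]
T5·…·T1 = [32/17 60/17 0; 60/17 -32/17 0; 0 0 1]
T6·…·T1 = [32/17 60/17 0; -60/17 32/17 0; 0 0 1]
det M = 16; M⁻¹ = [2/17 -15/68 0; 15/68 2/17 0; 0 0 1]
M⁻¹ · (-76/17, -584/51)ᵀ = (2, -7/3)ᵀ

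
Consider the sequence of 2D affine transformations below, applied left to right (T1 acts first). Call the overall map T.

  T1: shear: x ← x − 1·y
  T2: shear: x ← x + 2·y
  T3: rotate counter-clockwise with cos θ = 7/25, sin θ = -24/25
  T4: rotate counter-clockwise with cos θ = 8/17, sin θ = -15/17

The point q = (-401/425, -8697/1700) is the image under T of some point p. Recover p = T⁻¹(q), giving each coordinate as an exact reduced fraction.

T1 = [1 -1 0; 0 1 0; 0 0 1]
T2·T1 = [1 1 0; 0 1 0; 0 0 1]
T3·…·T1 = [7/25 31/25 0; -24/25 -17/25 0; 0 0 1]
T4·…·T1 = [-304/425 -7/425 0; -297/425 -601/425 0; 0 0 1]
det M = 1; M⁻¹ = [-601/425 7/425 0; 297/425 -304/425 0; 0 0 1]
M⁻¹ · (-401/425, -8697/1700)ᵀ = (5/4, 3)ᵀ

p = (5/4, 3)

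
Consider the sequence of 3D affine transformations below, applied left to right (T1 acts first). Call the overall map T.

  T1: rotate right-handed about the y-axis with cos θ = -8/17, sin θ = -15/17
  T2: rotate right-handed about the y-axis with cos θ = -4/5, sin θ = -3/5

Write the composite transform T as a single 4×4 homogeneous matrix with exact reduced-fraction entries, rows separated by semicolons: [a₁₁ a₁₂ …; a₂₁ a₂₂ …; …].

T1 = [-8/17 0 -15/17 0; 0 1 0 0; 15/17 0 -8/17 0; 0 0 0 1]
T2·T1 = [-13/85 0 84/85 0; 0 1 0 0; -84/85 0 -13/85 0; 0 0 0 1]

T = [-13/85 0 84/85 0; 0 1 0 0; -84/85 0 -13/85 0; 0 0 0 1]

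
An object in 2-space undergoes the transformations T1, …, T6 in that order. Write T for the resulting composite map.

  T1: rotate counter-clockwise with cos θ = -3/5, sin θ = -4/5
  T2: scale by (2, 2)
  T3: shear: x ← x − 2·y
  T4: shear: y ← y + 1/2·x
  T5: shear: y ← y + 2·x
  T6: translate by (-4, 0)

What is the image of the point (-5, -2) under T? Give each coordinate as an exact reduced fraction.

T1 rotate counter-clockwise with cos θ = -3/5, sin θ = -4/5: (-5, -2) → (7/5, 26/5)
T2 scale by (2, 2): (7/5, 26/5) → (14/5, 52/5)
T3 shear: x ← x − 2·y: (14/5, 52/5) → (-18, 52/5)
T4 shear: y ← y + 1/2·x: (-18, 52/5) → (-18, 7/5)
T5 shear: y ← y + 2·x: (-18, 7/5) → (-18, -173/5)
T6 translate by (-4, 0): (-18, -173/5) → (-22, -173/5)

T(p) = (-22, -173/5)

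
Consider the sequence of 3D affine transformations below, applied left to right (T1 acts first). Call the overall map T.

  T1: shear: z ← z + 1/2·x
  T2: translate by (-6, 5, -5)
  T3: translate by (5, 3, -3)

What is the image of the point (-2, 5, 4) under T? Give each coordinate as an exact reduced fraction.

T(p) = (-3, 13, -5)

T1 shear: z ← z + 1/2·x: (-2, 5, 4) → (-2, 5, 3)
T2 translate by (-6, 5, -5): (-2, 5, 3) → (-8, 10, -2)
T3 translate by (5, 3, -3): (-8, 10, -2) → (-3, 13, -5)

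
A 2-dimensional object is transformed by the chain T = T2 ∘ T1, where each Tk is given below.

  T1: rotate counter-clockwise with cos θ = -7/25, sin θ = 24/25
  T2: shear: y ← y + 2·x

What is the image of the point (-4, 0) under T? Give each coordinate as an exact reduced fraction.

T(p) = (28/25, -8/5)

T1 rotate counter-clockwise with cos θ = -7/25, sin θ = 24/25: (-4, 0) → (28/25, -96/25)
T2 shear: y ← y + 2·x: (28/25, -96/25) → (28/25, -8/5)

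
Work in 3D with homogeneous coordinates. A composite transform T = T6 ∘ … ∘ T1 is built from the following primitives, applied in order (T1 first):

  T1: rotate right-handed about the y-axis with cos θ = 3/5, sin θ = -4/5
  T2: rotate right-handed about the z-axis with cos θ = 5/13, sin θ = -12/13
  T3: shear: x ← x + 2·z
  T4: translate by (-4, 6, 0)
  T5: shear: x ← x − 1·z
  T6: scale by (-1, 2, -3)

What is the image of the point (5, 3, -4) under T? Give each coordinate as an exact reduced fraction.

T(p) = (-179/65, 186/65, -24/5)

T1 rotate right-handed about the y-axis with cos θ = 3/5, sin θ = -4/5: (5, 3, -4) → (31/5, 3, 8/5)
T2 rotate right-handed about the z-axis with cos θ = 5/13, sin θ = -12/13: (31/5, 3, 8/5) → (67/13, -297/65, 8/5)
T3 shear: x ← x + 2·z: (67/13, -297/65, 8/5) → (543/65, -297/65, 8/5)
T4 translate by (-4, 6, 0): (543/65, -297/65, 8/5) → (283/65, 93/65, 8/5)
T5 shear: x ← x − 1·z: (283/65, 93/65, 8/5) → (179/65, 93/65, 8/5)
T6 scale by (-1, 2, -3): (179/65, 93/65, 8/5) → (-179/65, 186/65, -24/5)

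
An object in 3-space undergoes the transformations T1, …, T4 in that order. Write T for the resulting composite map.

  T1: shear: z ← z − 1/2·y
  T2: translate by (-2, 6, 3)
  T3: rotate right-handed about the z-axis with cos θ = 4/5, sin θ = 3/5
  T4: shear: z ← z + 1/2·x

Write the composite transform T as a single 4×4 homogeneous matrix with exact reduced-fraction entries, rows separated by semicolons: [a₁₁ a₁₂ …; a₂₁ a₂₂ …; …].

T = [4/5 -3/5 0 -26/5; 3/5 4/5 0 18/5; 2/5 -4/5 1 2/5; 0 0 0 1]

T1 = [1 0 0 0; 0 1 0 0; 0 -1/2 1 0; 0 0 0 1]
T2·T1 = [1 0 0 -2; 0 1 0 6; 0 -1/2 1 3; 0 0 0 1]
T3·…·T1 = [4/5 -3/5 0 -26/5; 3/5 4/5 0 18/5; 0 -1/2 1 3; 0 0 0 1]
T4·…·T1 = [4/5 -3/5 0 -26/5; 3/5 4/5 0 18/5; 2/5 -4/5 1 2/5; 0 0 0 1]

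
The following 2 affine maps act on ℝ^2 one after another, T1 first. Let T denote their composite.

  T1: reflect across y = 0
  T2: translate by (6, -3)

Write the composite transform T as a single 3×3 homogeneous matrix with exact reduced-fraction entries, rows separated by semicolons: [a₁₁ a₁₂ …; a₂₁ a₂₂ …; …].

T = [1 0 6; 0 -1 -3; 0 0 1]

T1 = [1 0 0; 0 -1 0; 0 0 1]
T2·T1 = [1 0 6; 0 -1 -3; 0 0 1]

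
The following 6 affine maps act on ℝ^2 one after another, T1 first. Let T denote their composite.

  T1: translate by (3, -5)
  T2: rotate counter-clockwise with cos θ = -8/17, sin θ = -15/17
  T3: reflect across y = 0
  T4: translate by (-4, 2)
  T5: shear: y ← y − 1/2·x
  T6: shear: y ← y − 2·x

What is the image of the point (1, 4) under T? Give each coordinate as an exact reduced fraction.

T(p) = (-115/17, 747/34)

T1 translate by (3, -5): (1, 4) → (4, -1)
T2 rotate counter-clockwise with cos θ = -8/17, sin θ = -15/17: (4, -1) → (-47/17, -52/17)
T3 reflect across y = 0: (-47/17, -52/17) → (-47/17, 52/17)
T4 translate by (-4, 2): (-47/17, 52/17) → (-115/17, 86/17)
T5 shear: y ← y − 1/2·x: (-115/17, 86/17) → (-115/17, 287/34)
T6 shear: y ← y − 2·x: (-115/17, 287/34) → (-115/17, 747/34)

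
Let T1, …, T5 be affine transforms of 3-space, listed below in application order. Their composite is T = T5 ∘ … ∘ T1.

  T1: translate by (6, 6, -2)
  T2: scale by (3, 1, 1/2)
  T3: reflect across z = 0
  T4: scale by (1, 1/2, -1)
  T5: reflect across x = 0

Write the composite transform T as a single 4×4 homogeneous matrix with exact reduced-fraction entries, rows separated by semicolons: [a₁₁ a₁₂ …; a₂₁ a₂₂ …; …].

T = [-3 0 0 -18; 0 1/2 0 3; 0 0 1/2 -1; 0 0 0 1]

T1 = [1 0 0 6; 0 1 0 6; 0 0 1 -2; 0 0 0 1]
T2·T1 = [3 0 0 18; 0 1 0 6; 0 0 1/2 -1; 0 0 0 1]
T3·…·T1 = [3 0 0 18; 0 1 0 6; 0 0 -1/2 1; 0 0 0 1]
T4·…·T1 = [3 0 0 18; 0 1/2 0 3; 0 0 1/2 -1; 0 0 0 1]
T5·…·T1 = [-3 0 0 -18; 0 1/2 0 3; 0 0 1/2 -1; 0 0 0 1]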